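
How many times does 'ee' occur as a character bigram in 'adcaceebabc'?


Scanning 'adcaceebabc' for bigram 'ee':
  Position 0: 'ad' -> no
  Position 1: 'dc' -> no
  Position 2: 'ca' -> no
  Position 3: 'ac' -> no
  Position 4: 'ce' -> no
  Position 5: 'ee' -> MATCH
  Position 6: 'eb' -> no
  Position 7: 'ba' -> no
  Position 8: 'ab' -> no
  Position 9: 'bc' -> no
Total matches: 1

1


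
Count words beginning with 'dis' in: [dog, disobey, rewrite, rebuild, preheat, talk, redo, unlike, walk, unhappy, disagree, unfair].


Checking each word for prefix 'dis':
  'dog' -> no (count: 0)
  'disobey' -> YES, starts with 'dis' (count: 1)
  'rewrite' -> no (count: 1)
  'rebuild' -> no (count: 1)
  'preheat' -> no (count: 1)
  'talk' -> no (count: 1)
  'redo' -> no (count: 1)
  'unlike' -> no (count: 1)
  'walk' -> no (count: 1)
  'unhappy' -> no (count: 1)
  'disagree' -> YES, starts with 'dis' (count: 2)
  'unfair' -> no (count: 2)
Total with prefix 'dis': 2

2


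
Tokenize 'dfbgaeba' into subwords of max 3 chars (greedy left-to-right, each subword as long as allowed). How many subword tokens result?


'dfbgaeba' has 8 characters.
Chunking with max size 3:
  Chunk 1: 'dfb' (positions 0-2)
  Chunk 2: 'gae' (positions 3-5)
  Chunk 3: 'ba' (positions 6-7)
Total chunks: ceil(8 / 3) = 3

3


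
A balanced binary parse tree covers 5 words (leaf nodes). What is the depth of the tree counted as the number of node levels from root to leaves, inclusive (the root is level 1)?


In a balanced binary tree with n leaves the deepest leaf is ceil(log2(n)) edges below the root,
so counting node levels inclusive of root and leaves gives ceil(log2(n)) + 1 levels.
log2(5) = 2.3219
ceil(2.3219) = 3
levels = 3 + 1 = 4

4


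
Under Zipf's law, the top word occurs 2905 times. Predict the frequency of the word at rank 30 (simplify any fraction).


Zipf's law: freq(rank) = f1 / rank
f1 = 2905, rank = 30
freq = 2905 / 30
GCD(2905, 30) = 5
Simplified: 581/6

581/6


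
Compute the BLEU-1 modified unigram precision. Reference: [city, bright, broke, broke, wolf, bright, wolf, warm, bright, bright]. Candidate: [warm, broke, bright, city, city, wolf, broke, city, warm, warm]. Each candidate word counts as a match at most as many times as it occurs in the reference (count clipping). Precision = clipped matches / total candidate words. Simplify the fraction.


Reference word counts: {'bright': 4, 'broke': 2, 'city': 1, 'warm': 1, 'wolf': 2}
Checking each candidate word (with clipping):
  'warm' -> in reference (ref count 1, used 1/1) -> match (matches: 1)
  'broke' -> in reference (ref count 2, used 1/2) -> match (matches: 2)
  'bright' -> in reference (ref count 4, used 1/4) -> match (matches: 3)
  'city' -> in reference (ref count 1, used 1/1) -> match (matches: 4)
  'city' -> ref count 1 already used up (1/1) -> clipped, no match (matches: 4)
  'wolf' -> in reference (ref count 2, used 1/2) -> match (matches: 5)
  'broke' -> in reference (ref count 2, used 2/2) -> match (matches: 6)
  'city' -> ref count 1 already used up (1/1) -> clipped, no match (matches: 6)
  'warm' -> ref count 1 already used up (1/1) -> clipped, no match (matches: 6)
  'warm' -> ref count 1 already used up (1/1) -> clipped, no match (matches: 6)
Clipped matches: 6, Candidate length: 10
Precision = 6/10 = 3/5

3/5


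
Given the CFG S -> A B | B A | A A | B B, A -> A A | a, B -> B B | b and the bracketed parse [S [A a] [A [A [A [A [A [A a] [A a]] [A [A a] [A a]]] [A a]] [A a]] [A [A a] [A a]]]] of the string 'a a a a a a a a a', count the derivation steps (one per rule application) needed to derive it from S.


Every bracketed nonterminal node [X ...] in the tree is produced by exactly one rule application.
Reading the tree off as a leftmost derivation:
  Step 1: S  =>  A A   (applied S -> A A)
  Step 2: A A  =>  a A   (applied A -> a)
  Step 3: a A  =>  a A A   (applied A -> A A)
  Step 4: a A A  =>  a A A A   (applied A -> A A)
  Step 5: a A A A  =>  a A A A A   (applied A -> A A)
  Step 6: a A A A A  =>  a A A A A A   (applied A -> A A)
  Step 7: a A A A A A  =>  a A A A A A A   (applied A -> A A)
  Step 8: a A A A A A A  =>  a a A A A A A   (applied A -> a)
  Step 9: a a A A A A A  =>  a a a A A A A   (applied A -> a)
  Step 10: a a a A A A A  =>  a a a A A A A A   (applied A -> A A)
  Step 11: a a a A A A A A  =>  a a a a A A A A   (applied A -> a)
  Step 12: a a a a A A A A  =>  a a a a a A A A   (applied A -> a)
  Step 13: a a a a a A A A  =>  a a a a a a A A   (applied A -> a)
  Step 14: a a a a a a A A  =>  a a a a a a a A   (applied A -> a)
  Step 15: a a a a a a a A  =>  a a a a a a a A A   (applied A -> A A)
  Step 16: a a a a a a a A A  =>  a a a a a a a a A   (applied A -> a)
  Step 17: a a a a a a a a A  =>  a a a a a a a a a   (applied A -> a)
Final yield: a a a a a a a a a
Total rewrite steps: 17

17


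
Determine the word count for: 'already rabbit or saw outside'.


Counting words by splitting on spaces:
  Word 1: 'already'
  Word 2: 'rabbit'
  Word 3: 'or'
  Word 4: 'saw'
  Word 5: 'outside'
Total words: 5

5


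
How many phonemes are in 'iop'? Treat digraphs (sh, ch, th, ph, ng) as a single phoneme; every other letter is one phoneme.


Parsing 'iop' greedily, digraphs first:
  'i' -> vowel phoneme (phonemes so far: 1)
  'o' -> vowel phoneme (phonemes so far: 2)
  'p' -> consonant phoneme (phonemes so far: 3)
Total phonemes: 3

3


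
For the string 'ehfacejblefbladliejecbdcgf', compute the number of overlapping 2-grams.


String 'ehfacejblefbladliejecbdcgf' has length L = 26.
Number of overlapping n-grams = L - n + 1
Substituting: 26 - 2 + 1 = 25

25


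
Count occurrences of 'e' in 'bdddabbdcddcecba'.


Scanning 'bdddabbdcddcecba' for 'e':
  Position 12: 'e' -> MATCH (count: 1)
Total occurrences of 'e': 1

1


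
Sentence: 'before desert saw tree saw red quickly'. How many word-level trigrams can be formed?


Word trigrams from [7] words:
  Trigram 1: (before desert saw)
  Trigram 2: (desert saw tree)
  Trigram 3: (saw tree saw)
  Trigram 4: (tree saw red)
  Trigram 5: (saw red quickly)
Total word trigrams: 7 - 2 = 5

5


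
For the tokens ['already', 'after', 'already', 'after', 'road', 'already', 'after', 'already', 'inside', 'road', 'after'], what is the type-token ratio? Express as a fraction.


Tokens: 11
Unique types: ('after', 'already', 'inside', 'road') = 4
TTR = 4/11
Already in lowest terms.

4/11


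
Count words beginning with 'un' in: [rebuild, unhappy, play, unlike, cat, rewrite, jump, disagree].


Checking each word for prefix 'un':
  'rebuild' -> no (count: 0)
  'unhappy' -> YES, starts with 'un' (count: 1)
  'play' -> no (count: 1)
  'unlike' -> YES, starts with 'un' (count: 2)
  'cat' -> no (count: 2)
  'rewrite' -> no (count: 2)
  'jump' -> no (count: 2)
  'disagree' -> no (count: 2)
Total with prefix 'un': 2

2


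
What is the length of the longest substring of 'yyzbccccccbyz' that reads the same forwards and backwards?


Scanning 'yyzbccccccbyz' for palindromic substrings.
Substring at positions 3-10: 'bccccccb'.
Check: reverse('bccccccb') = 'bccccccb' -> palindrome confirmed.
Neighbouring characters ('z' / 'y') break symmetry, so it cannot extend further.
No longer palindromic substring exists; longest length = 8

8


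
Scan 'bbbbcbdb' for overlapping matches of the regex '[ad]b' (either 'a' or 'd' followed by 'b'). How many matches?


Pattern: [ad]b means either 'a' or 'd' followed by 'b'.
Scanning 'bbbbcbdb' position-by-position:
  Pos 0: window 'bb' -> no
  Pos 1: window 'bb' -> no
  Pos 2: window 'bb' -> no
  Pos 3: window 'bc' -> no
  Pos 4: window 'cb' -> no
  Pos 5: window 'bd' -> no
  Pos 6: window 'db' -> MATCH
  Pos 7: window 'b' -> no
Total matches: 1

1


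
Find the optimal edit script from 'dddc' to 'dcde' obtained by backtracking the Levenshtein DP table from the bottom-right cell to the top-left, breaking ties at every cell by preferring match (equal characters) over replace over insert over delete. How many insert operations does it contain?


Edit distance = 2. Backtracking from cell (4, 4) with preference match > replace > insert > delete,
then listing the resulting alignment 'dddc' -> 'dcde' left to right:
  Step 1: keep 'd'
  Step 2: replace d->c
  Step 3: keep 'd'
  Step 4: replace c->e
Total insertions: 0

0


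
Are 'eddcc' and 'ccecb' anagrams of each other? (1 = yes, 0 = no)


Sort characters of 'eddcc': 'ccdde'
Sort characters of 'ccecb': 'bccce'
Sorted forms differ -> they are NOT anagrams
Result: 0

0


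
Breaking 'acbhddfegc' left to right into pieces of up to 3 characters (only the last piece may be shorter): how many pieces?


'acbhddfegc' has 10 characters.
Chunking with max size 3:
  Chunk 1: 'acb' (positions 0-2)
  Chunk 2: 'hdd' (positions 3-5)
  Chunk 3: 'feg' (positions 6-8)
  Chunk 4: 'c' (positions 9-9)
Total chunks: ceil(10 / 3) = 4

4


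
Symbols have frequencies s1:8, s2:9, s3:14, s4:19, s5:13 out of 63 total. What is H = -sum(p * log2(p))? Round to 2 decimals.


Computing entropy H = -sum(p_i * log2(p_i)):
  s1: p = 8/63 = 0.1270, -p*log2(p) = 0.3781
  s2: p = 9/63 = 0.1429, -p*log2(p) = 0.4011
  s3: p = 14/63 = 0.2222, -p*log2(p) = 0.4822
  s4: p = 19/63 = 0.3016, -p*log2(p) = 0.5216
  s5: p = 13/63 = 0.2063, -p*log2(p) = 0.4698
H = sum of terms = 2.2528
Rounded to 2 decimals: 2.25

2.25


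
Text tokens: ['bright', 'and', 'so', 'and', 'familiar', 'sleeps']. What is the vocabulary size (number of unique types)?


Listing all tokens and tracking unique types:
  Token 1: 'bright' -> NEW (unique so far: 1)
  Token 2: 'and' -> NEW (unique so far: 2)
  Token 3: 'so' -> NEW (unique so far: 3)
  Token 4: 'and' -> duplicate (unique so far: 3)
  Token 5: 'familiar' -> NEW (unique so far: 4)
  Token 6: 'sleeps' -> NEW (unique so far: 5)
Unique types: ('and', 'bright', 'familiar', 'sleeps', 'so')
Vocabulary size: 5

5


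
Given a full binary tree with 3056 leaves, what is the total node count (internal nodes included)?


Leaf nodes (terminals): 3056
Internal nodes = n - 1 = 3056 - 1 = 3055
Total = leaves + internal = 3056 + 3055 = 6111

6111


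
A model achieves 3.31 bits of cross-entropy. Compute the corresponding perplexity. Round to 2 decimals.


Perplexity formula: PP = 2^H
H = 3.31
PP = 2^3.31
Decompose: 2^3.31 = 2^3 * 2^0.31
2^3 = 8, 2^0.31 ~ 1.2397077
PP ~ 8 * 1.2397077 = 9.9176616
Rounded to 2 decimals: 9.92

9.92


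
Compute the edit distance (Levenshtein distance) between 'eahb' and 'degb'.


Building DP table for s1='eahb' (len 4) and s2='degb' (len 4):
       d  e  g  b
    0  1  2  3  4
  e 1  1  1  2  3
  a 2  2  2  2  3
  h 3  3  3  3  3
  b 4  4  4  4  3
Edit distance = dp[4][4] = 3

3


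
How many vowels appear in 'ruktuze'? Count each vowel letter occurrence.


Scanning each character of 'ruktuze':
  Position 1: 'r' -> consonant (running count: 0)
  Position 2: 'u' -> vowel (running count: 1)
  Position 3: 'k' -> consonant (running count: 1)
  Position 4: 't' -> consonant (running count: 1)
  Position 5: 'u' -> vowel (running count: 2)
  Position 6: 'z' -> consonant (running count: 2)
  Position 7: 'e' -> vowel (running count: 3)
Total vowels: 3

3


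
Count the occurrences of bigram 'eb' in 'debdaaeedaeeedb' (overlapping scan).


Scanning 'debdaaeedaeeedb' for bigram 'eb':
  Position 0: 'de' -> no
  Position 1: 'eb' -> MATCH
  Position 2: 'bd' -> no
  Position 3: 'da' -> no
  Position 4: 'aa' -> no
  Position 5: 'ae' -> no
  Position 6: 'ee' -> no
  Position 7: 'ed' -> no
  Position 8: 'da' -> no
  Position 9: 'ae' -> no
  Position 10: 'ee' -> no
  Position 11: 'ee' -> no
  Position 12: 'ed' -> no
  Position 13: 'db' -> no
Total matches: 1

1


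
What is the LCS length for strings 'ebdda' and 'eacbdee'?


DP table for LCS of 'ebdda' and 'eacbdee':
       e  a  c  b  d  e  e
    0  0  0  0  0  0  0  0
  e 0  1  1  1  1  1  1  1
  b 0  1  1  1  2  2  2  2
  d 0  1  1  1  2  3  3  3
  d 0  1  1  1  2  3  3  3
  a 0  1  2  2  2  3  3  3
LCS: 'ebd'
LCS length = 3

3


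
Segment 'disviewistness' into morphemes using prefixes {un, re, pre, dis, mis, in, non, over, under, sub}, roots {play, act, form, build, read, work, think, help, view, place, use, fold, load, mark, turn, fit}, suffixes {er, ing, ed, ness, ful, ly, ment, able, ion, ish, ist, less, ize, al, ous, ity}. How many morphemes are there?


Segmenting 'disviewistness' against the inventory:
  'dis' -> prefix (morpheme 1)
  'view' -> root (morpheme 2)
  'ist' -> suffix (morpheme 3)
  'ness' -> suffix (morpheme 4)
Total morphemes: 4

4


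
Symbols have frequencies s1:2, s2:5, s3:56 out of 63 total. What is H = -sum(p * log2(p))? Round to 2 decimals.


Computing entropy H = -sum(p_i * log2(p_i)):
  s1: p = 2/63 = 0.0317, -p*log2(p) = 0.1580
  s2: p = 5/63 = 0.0794, -p*log2(p) = 0.2901
  s3: p = 56/63 = 0.8889, -p*log2(p) = 0.1510
H = sum of terms = 0.5991
Rounded to 2 decimals: 0.60

0.60


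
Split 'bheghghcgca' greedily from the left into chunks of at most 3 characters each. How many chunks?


'bheghghcgca' has 11 characters.
Chunking with max size 3:
  Chunk 1: 'bhe' (positions 0-2)
  Chunk 2: 'ghg' (positions 3-5)
  Chunk 3: 'hcg' (positions 6-8)
  Chunk 4: 'ca' (positions 9-10)
Total chunks: ceil(11 / 3) = 4

4


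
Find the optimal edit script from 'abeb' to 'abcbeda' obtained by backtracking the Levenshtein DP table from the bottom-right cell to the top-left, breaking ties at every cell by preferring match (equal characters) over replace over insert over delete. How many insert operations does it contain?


Edit distance = 4. Backtracking from cell (4, 7) with preference match > replace > insert > delete,
then listing the resulting alignment 'abeb' -> 'abcbeda' left to right:
  Step 1: keep 'a'
  Step 2: insert 'b' [insertion #1]
  Step 3: insert 'c' [insertion #2]
  Step 4: keep 'b'
  Step 5: keep 'e'
  Step 6: insert 'd' [insertion #3]
  Step 7: replace b->a
Total insertions: 3

3


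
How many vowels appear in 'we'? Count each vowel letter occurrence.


Scanning each character of 'we':
  Position 1: 'w' -> consonant (running count: 0)
  Position 2: 'e' -> vowel (running count: 1)
Total vowels: 1

1


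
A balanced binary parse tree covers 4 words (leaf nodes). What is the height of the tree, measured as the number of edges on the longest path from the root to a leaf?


In a balanced binary tree with n leaves the deepest leaf is ceil(log2(n)) edges below the root.
log2(4) = 2.0000
ceil(2.0000) = 2
height (edges) = 2

2


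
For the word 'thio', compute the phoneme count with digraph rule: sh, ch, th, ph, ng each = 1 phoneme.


Parsing 'thio' greedily, digraphs first:
  'th' -> digraph (1 consonant phoneme) (phonemes so far: 1)
  'i' -> vowel phoneme (phonemes so far: 2)
  'o' -> vowel phoneme (phonemes so far: 3)
Total phonemes: 3

3


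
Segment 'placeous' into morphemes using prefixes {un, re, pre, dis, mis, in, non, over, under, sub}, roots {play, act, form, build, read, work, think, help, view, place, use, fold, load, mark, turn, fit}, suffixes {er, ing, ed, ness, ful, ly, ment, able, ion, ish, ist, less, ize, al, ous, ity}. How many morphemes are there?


Segmenting 'placeous' against the inventory:
  'place' -> root (morpheme 1)
  'ous' -> suffix (morpheme 2)
Total morphemes: 2

2


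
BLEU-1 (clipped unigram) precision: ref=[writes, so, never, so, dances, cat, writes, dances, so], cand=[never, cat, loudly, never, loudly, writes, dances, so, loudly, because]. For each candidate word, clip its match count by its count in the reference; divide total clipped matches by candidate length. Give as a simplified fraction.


Reference word counts: {'cat': 1, 'dances': 2, 'never': 1, 'so': 3, 'writes': 2}
Checking each candidate word (with clipping):
  'never' -> in reference (ref count 1, used 1/1) -> match (matches: 1)
  'cat' -> in reference (ref count 1, used 1/1) -> match (matches: 2)
  'loudly' -> not in reference -> no match (matches: 2)
  'never' -> ref count 1 already used up (1/1) -> clipped, no match (matches: 2)
  'loudly' -> not in reference -> no match (matches: 2)
  'writes' -> in reference (ref count 2, used 1/2) -> match (matches: 3)
  'dances' -> in reference (ref count 2, used 1/2) -> match (matches: 4)
  'so' -> in reference (ref count 3, used 1/3) -> match (matches: 5)
  'loudly' -> not in reference -> no match (matches: 5)
  'because' -> not in reference -> no match (matches: 5)
Clipped matches: 5, Candidate length: 10
Precision = 5/10 = 1/2

1/2


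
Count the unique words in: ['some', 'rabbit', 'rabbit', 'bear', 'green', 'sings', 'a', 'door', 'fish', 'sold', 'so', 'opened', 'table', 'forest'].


Listing all tokens and tracking unique types:
  Token 1: 'some' -> NEW (unique so far: 1)
  Token 2: 'rabbit' -> NEW (unique so far: 2)
  Token 3: 'rabbit' -> duplicate (unique so far: 2)
  Token 4: 'bear' -> NEW (unique so far: 3)
  Token 5: 'green' -> NEW (unique so far: 4)
  Token 6: 'sings' -> NEW (unique so far: 5)
  Token 7: 'a' -> NEW (unique so far: 6)
  Token 8: 'door' -> NEW (unique so far: 7)
  Token 9: 'fish' -> NEW (unique so far: 8)
  Token 10: 'sold' -> NEW (unique so far: 9)
  Token 11: 'so' -> NEW (unique so far: 10)
  Token 12: 'opened' -> NEW (unique so far: 11)
  Token 13: 'table' -> NEW (unique so far: 12)
  Token 14: 'forest' -> NEW (unique so far: 13)
Unique types: ('a', 'bear', 'door', 'fish', 'forest', 'green', 'opened', 'rabbit', 'sings', 'so', 'sold', 'some', 'table')
Vocabulary size: 13

13


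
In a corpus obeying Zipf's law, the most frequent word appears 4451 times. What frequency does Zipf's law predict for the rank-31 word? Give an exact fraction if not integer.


Zipf's law: freq(rank) = f1 / rank
f1 = 4451, rank = 31
freq = 4451 / 31
GCD(4451, 31) = 1
Simplified: 4451/31

4451/31


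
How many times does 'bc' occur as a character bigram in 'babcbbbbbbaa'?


Scanning 'babcbbbbbbaa' for bigram 'bc':
  Position 0: 'ba' -> no
  Position 1: 'ab' -> no
  Position 2: 'bc' -> MATCH
  Position 3: 'cb' -> no
  Position 4: 'bb' -> no
  Position 5: 'bb' -> no
  Position 6: 'bb' -> no
  Position 7: 'bb' -> no
  Position 8: 'bb' -> no
  Position 9: 'ba' -> no
  Position 10: 'aa' -> no
Total matches: 1

1


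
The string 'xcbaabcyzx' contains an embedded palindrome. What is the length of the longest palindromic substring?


Scanning 'xcbaabcyzx' for palindromic substrings.
Substring at positions 1-6: 'cbaabc'.
Check: reverse('cbaabc') = 'cbaabc' -> palindrome confirmed.
Neighbouring characters ('x' / 'y') break symmetry, so it cannot extend further.
No longer palindromic substring exists; longest length = 6

6


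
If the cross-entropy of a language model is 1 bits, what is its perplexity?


Perplexity formula: PP = 2^H
H = 1
PP = 2^1
Steps: 2^1 = 2
PP = 2

2


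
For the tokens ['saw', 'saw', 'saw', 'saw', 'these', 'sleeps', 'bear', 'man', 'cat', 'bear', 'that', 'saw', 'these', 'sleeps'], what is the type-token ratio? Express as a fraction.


Tokens: 14
Unique types: ('bear', 'cat', 'man', 'saw', 'sleeps', 'that', 'these') = 7
TTR = 7/14
Simplify: divide both by 7 -> 1/2
TTR = 1/2

1/2


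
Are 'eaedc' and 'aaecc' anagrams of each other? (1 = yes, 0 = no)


Sort characters of 'eaedc': 'acdee'
Sort characters of 'aaecc': 'aacce'
Sorted forms differ -> they are NOT anagrams
Result: 0

0


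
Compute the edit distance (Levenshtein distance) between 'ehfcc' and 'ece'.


Building DP table for s1='ehfcc' (len 5) and s2='ece' (len 3):
       e  c  e
    0  1  2  3
  e 1  0  1  2
  h 2  1  1  2
  f 3  2  2  2
  c 4  3  2  3
  c 5  4  3  3
Edit distance = dp[5][3] = 3

3


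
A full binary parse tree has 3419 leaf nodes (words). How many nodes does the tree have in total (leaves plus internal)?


Leaf nodes (terminals): 3419
Internal nodes = n - 1 = 3419 - 1 = 3418
Total = leaves + internal = 3419 + 3418 = 6837

6837


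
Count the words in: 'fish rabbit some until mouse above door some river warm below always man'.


Counting words by splitting on spaces:
  Word 1: 'fish'
  Word 2: 'rabbit'
  Word 3: 'some'
  Word 4: 'until'
  Word 5: 'mouse'
  Word 6: 'above'
  Word 7: 'door'
  Word 8: 'some'
  Word 9: 'river'
  Word 10: 'warm'
  Word 11: 'below'
  Word 12: 'always'
  Word 13: 'man'
Total words: 13

13


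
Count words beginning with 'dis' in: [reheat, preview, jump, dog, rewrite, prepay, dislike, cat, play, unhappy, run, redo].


Checking each word for prefix 'dis':
  'reheat' -> no (count: 0)
  'preview' -> no (count: 0)
  'jump' -> no (count: 0)
  'dog' -> no (count: 0)
  'rewrite' -> no (count: 0)
  'prepay' -> no (count: 0)
  'dislike' -> YES, starts with 'dis' (count: 1)
  'cat' -> no (count: 1)
  'play' -> no (count: 1)
  'unhappy' -> no (count: 1)
  'run' -> no (count: 1)
  'redo' -> no (count: 1)
Total with prefix 'dis': 1

1


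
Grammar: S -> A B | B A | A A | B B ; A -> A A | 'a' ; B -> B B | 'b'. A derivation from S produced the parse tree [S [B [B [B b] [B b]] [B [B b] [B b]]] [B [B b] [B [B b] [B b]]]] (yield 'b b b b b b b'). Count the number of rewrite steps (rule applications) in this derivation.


Every bracketed nonterminal node [X ...] in the tree is produced by exactly one rule application.
Reading the tree off as a leftmost derivation:
  Step 1: S  =>  B B   (applied S -> B B)
  Step 2: B B  =>  B B B   (applied B -> B B)
  Step 3: B B B  =>  B B B B   (applied B -> B B)
  Step 4: B B B B  =>  b B B B   (applied B -> b)
  Step 5: b B B B  =>  b b B B   (applied B -> b)
  Step 6: b b B B  =>  b b B B B   (applied B -> B B)
  Step 7: b b B B B  =>  b b b B B   (applied B -> b)
  Step 8: b b b B B  =>  b b b b B   (applied B -> b)
  Step 9: b b b b B  =>  b b b b B B   (applied B -> B B)
  Step 10: b b b b B B  =>  b b b b b B   (applied B -> b)
  Step 11: b b b b b B  =>  b b b b b B B   (applied B -> B B)
  Step 12: b b b b b B B  =>  b b b b b b B   (applied B -> b)
  Step 13: b b b b b b B  =>  b b b b b b b   (applied B -> b)
Final yield: b b b b b b b
Total rewrite steps: 13

13


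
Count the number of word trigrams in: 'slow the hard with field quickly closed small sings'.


Word trigrams from [9] words:
  Trigram 1: (slow the hard)
  Trigram 2: (the hard with)
  Trigram 3: (hard with field)
  Trigram 4: (with field quickly)
  Trigram 5: (field quickly closed)
  Trigram 6: (quickly closed small)
  Trigram 7: (closed small sings)
Total word trigrams: 9 - 2 = 7

7


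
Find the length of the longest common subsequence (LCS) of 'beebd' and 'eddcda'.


DP table for LCS of 'beebd' and 'eddcda':
       e  d  d  c  d  a
    0  0  0  0  0  0  0
  b 0  0  0  0  0  0  0
  e 0  1  1  1  1  1  1
  e 0  1  1  1  1  1  1
  b 0  1  1  1  1  1  1
  d 0  1  2  2  2  2  2
LCS: 'ed'
LCS length = 2

2


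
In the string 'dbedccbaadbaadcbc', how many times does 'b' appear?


Scanning 'dbedccbaadbaadcbc' for 'b':
  Position 1: 'b' -> MATCH (count: 1)
  Position 6: 'b' -> MATCH (count: 2)
  Position 10: 'b' -> MATCH (count: 3)
  Position 15: 'b' -> MATCH (count: 4)
Total occurrences of 'b': 4

4


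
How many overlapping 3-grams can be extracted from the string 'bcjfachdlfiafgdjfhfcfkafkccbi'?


String 'bcjfachdlfiafgdjfhfcfkafkccbi' has length L = 29.
Number of overlapping n-grams = L - n + 1
Substituting: 29 - 3 + 1 = 27

27


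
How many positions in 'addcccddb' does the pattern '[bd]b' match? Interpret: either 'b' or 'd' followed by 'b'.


Pattern: [bd]b means either 'b' or 'd' followed by 'b'.
Scanning 'addcccddb' position-by-position:
  Pos 0: window 'ad' -> no
  Pos 1: window 'dd' -> no
  Pos 2: window 'dc' -> no
  Pos 3: window 'cc' -> no
  Pos 4: window 'cc' -> no
  Pos 5: window 'cd' -> no
  Pos 6: window 'dd' -> no
  Pos 7: window 'db' -> MATCH
  Pos 8: window 'b' -> no
Total matches: 1

1


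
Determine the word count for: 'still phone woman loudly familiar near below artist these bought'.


Counting words by splitting on spaces:
  Word 1: 'still'
  Word 2: 'phone'
  Word 3: 'woman'
  Word 4: 'loudly'
  Word 5: 'familiar'
  Word 6: 'near'
  Word 7: 'below'
  Word 8: 'artist'
  Word 9: 'these'
  Word 10: 'bought'
Total words: 10

10


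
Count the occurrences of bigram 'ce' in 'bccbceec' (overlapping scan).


Scanning 'bccbceec' for bigram 'ce':
  Position 0: 'bc' -> no
  Position 1: 'cc' -> no
  Position 2: 'cb' -> no
  Position 3: 'bc' -> no
  Position 4: 'ce' -> MATCH
  Position 5: 'ee' -> no
  Position 6: 'ec' -> no
Total matches: 1

1


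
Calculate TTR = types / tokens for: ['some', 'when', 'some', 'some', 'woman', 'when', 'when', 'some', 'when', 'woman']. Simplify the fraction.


Tokens: 10
Unique types: ('some', 'when', 'woman') = 3
TTR = 3/10
Already in lowest terms.

3/10


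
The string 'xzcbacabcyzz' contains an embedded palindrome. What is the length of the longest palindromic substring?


Scanning 'xzcbacabcyzz' for palindromic substrings.
Substring at positions 2-8: 'cbacabc'.
Check: reverse('cbacabc') = 'cbacabc' -> palindrome confirmed.
Neighbouring characters ('z' / 'y') break symmetry, so it cannot extend further.
No longer palindromic substring exists; longest length = 7

7


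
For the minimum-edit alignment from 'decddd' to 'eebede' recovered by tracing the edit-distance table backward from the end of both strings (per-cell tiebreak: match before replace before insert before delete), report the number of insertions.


Edit distance = 4. Backtracking from cell (6, 6) with preference match > replace > insert > delete,
then listing the resulting alignment 'decddd' -> 'eebede' left to right:
  Step 1: replace d->e
  Step 2: keep 'e'
  Step 3: replace c->b
  Step 4: replace d->e
  Step 5: keep 'd'
  Step 6: replace d->e
Total insertions: 0

0


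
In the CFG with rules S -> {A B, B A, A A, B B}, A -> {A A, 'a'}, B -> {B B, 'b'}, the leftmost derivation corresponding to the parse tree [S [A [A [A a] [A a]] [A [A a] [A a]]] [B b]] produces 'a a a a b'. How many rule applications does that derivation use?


Every bracketed nonterminal node [X ...] in the tree is produced by exactly one rule application.
Reading the tree off as a leftmost derivation:
  Step 1: S  =>  A B   (applied S -> A B)
  Step 2: A B  =>  A A B   (applied A -> A A)
  Step 3: A A B  =>  A A A B   (applied A -> A A)
  Step 4: A A A B  =>  a A A B   (applied A -> a)
  Step 5: a A A B  =>  a a A B   (applied A -> a)
  Step 6: a a A B  =>  a a A A B   (applied A -> A A)
  Step 7: a a A A B  =>  a a a A B   (applied A -> a)
  Step 8: a a a A B  =>  a a a a B   (applied A -> a)
  Step 9: a a a a B  =>  a a a a b   (applied B -> b)
Final yield: a a a a b
Total rewrite steps: 9

9


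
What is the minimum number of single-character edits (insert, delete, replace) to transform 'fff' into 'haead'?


Building DP table for s1='fff' (len 3) and s2='haead' (len 5):
       h  a  e  a  d
    0  1  2  3  4  5
  f 1  1  2  3  4  5
  f 2  2  2  3  4  5
  f 3  3  3  3  4  5
Edit distance = dp[3][5] = 5

5


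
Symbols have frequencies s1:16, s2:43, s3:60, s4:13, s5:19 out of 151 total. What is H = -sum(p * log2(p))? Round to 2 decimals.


Computing entropy H = -sum(p_i * log2(p_i)):
  s1: p = 16/151 = 0.1060, -p*log2(p) = 0.3431
  s2: p = 43/151 = 0.2848, -p*log2(p) = 0.5160
  s3: p = 60/151 = 0.3974, -p*log2(p) = 0.5291
  s4: p = 13/151 = 0.0861, -p*log2(p) = 0.3046
  s5: p = 19/151 = 0.1258, -p*log2(p) = 0.3763
H = sum of terms = 2.0691
Rounded to 2 decimals: 2.07

2.07


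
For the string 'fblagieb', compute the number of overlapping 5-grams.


String 'fblagieb' has length L = 8.
Number of overlapping n-grams = L - n + 1
Substituting: 8 - 5 + 1 = 4

4


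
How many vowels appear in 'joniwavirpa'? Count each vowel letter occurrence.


Scanning each character of 'joniwavirpa':
  Position 1: 'j' -> consonant (running count: 0)
  Position 2: 'o' -> vowel (running count: 1)
  Position 3: 'n' -> consonant (running count: 1)
  Position 4: 'i' -> vowel (running count: 2)
  Position 5: 'w' -> consonant (running count: 2)
  Position 6: 'a' -> vowel (running count: 3)
  Position 7: 'v' -> consonant (running count: 3)
  Position 8: 'i' -> vowel (running count: 4)
  Position 9: 'r' -> consonant (running count: 4)
  Position 10: 'p' -> consonant (running count: 4)
  Position 11: 'a' -> vowel (running count: 5)
Total vowels: 5

5


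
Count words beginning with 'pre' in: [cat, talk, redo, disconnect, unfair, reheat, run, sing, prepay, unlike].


Checking each word for prefix 'pre':
  'cat' -> no (count: 0)
  'talk' -> no (count: 0)
  'redo' -> no (count: 0)
  'disconnect' -> no (count: 0)
  'unfair' -> no (count: 0)
  'reheat' -> no (count: 0)
  'run' -> no (count: 0)
  'sing' -> no (count: 0)
  'prepay' -> YES, starts with 'pre' (count: 1)
  'unlike' -> no (count: 1)
Total with prefix 'pre': 1

1


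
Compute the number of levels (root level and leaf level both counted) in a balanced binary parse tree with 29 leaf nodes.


In a balanced binary tree with n leaves the deepest leaf is ceil(log2(n)) edges below the root,
so counting node levels inclusive of root and leaves gives ceil(log2(n)) + 1 levels.
log2(29) = 4.8580
ceil(4.8580) = 5
levels = 5 + 1 = 6

6


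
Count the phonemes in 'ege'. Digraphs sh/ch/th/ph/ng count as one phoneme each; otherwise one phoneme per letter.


Parsing 'ege' greedily, digraphs first:
  'e' -> vowel phoneme (phonemes so far: 1)
  'g' -> consonant phoneme (phonemes so far: 2)
  'e' -> vowel phoneme (phonemes so far: 3)
Total phonemes: 3

3


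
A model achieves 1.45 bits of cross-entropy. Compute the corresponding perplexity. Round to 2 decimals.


Perplexity formula: PP = 2^H
H = 1.45
PP = 2^1.45
Decompose: 2^1.45 = 2^1 * 2^0.45
2^1 = 2, 2^0.45 ~ 1.3660403
PP ~ 2 * 1.3660403 = 2.7320806
Rounded to 2 decimals: 2.73

2.73


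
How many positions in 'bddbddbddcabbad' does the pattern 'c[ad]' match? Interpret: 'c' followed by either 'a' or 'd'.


Pattern: c[ad] means 'c' followed by either 'a' or 'd'.
Scanning 'bddbddbddcabbad' position-by-position:
  Pos 0: window 'bd' -> no
  Pos 1: window 'dd' -> no
  Pos 2: window 'db' -> no
  Pos 3: window 'bd' -> no
  Pos 4: window 'dd' -> no
  Pos 5: window 'db' -> no
  Pos 6: window 'bd' -> no
  Pos 7: window 'dd' -> no
  Pos 8: window 'dc' -> no
  Pos 9: window 'ca' -> MATCH
  Pos 10: window 'ab' -> no
  Pos 11: window 'bb' -> no
  Pos 12: window 'ba' -> no
  Pos 13: window 'ad' -> no
  Pos 14: window 'd' -> no
Total matches: 1

1


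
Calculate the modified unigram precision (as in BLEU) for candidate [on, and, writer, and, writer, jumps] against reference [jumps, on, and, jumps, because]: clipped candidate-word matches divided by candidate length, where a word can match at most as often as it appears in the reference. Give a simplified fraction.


Reference word counts: {'and': 1, 'because': 1, 'jumps': 2, 'on': 1}
Checking each candidate word (with clipping):
  'on' -> in reference (ref count 1, used 1/1) -> match (matches: 1)
  'and' -> in reference (ref count 1, used 1/1) -> match (matches: 2)
  'writer' -> not in reference -> no match (matches: 2)
  'and' -> ref count 1 already used up (1/1) -> clipped, no match (matches: 2)
  'writer' -> not in reference -> no match (matches: 2)
  'jumps' -> in reference (ref count 2, used 1/2) -> match (matches: 3)
Clipped matches: 3, Candidate length: 6
Precision = 3/6 = 1/2

1/2


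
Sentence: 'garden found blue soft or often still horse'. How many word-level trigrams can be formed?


Word trigrams from [8] words:
  Trigram 1: (garden found blue)
  Trigram 2: (found blue soft)
  Trigram 3: (blue soft or)
  Trigram 4: (soft or often)
  Trigram 5: (or often still)
  Trigram 6: (often still horse)
Total word trigrams: 8 - 2 = 6

6


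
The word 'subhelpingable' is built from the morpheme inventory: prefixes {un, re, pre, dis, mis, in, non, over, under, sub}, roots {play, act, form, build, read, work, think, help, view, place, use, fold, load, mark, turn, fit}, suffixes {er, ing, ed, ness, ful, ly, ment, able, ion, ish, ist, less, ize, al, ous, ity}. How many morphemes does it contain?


Segmenting 'subhelpingable' against the inventory:
  'sub' -> prefix (morpheme 1)
  'help' -> root (morpheme 2)
  'ing' -> suffix (morpheme 3)
  'able' -> suffix (morpheme 4)
Total morphemes: 4

4


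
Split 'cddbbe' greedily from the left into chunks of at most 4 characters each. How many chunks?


'cddbbe' has 6 characters.
Chunking with max size 4:
  Chunk 1: 'cddb' (positions 0-3)
  Chunk 2: 'be' (positions 4-5)
Total chunks: ceil(6 / 4) = 2

2


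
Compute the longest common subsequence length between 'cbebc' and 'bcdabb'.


DP table for LCS of 'cbebc' and 'bcdabb':
       b  c  d  a  b  b
    0  0  0  0  0  0  0
  c 0  0  1  1  1  1  1
  b 0  1  1  1  1  2  2
  e 0  1  1  1  1  2  2
  b 0  1  1  1  1  2  3
  c 0  1  2  2  2  2  3
LCS: 'cbb'
LCS length = 3

3


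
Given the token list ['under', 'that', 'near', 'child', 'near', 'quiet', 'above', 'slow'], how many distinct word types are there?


Listing all tokens and tracking unique types:
  Token 1: 'under' -> NEW (unique so far: 1)
  Token 2: 'that' -> NEW (unique so far: 2)
  Token 3: 'near' -> NEW (unique so far: 3)
  Token 4: 'child' -> NEW (unique so far: 4)
  Token 5: 'near' -> duplicate (unique so far: 4)
  Token 6: 'quiet' -> NEW (unique so far: 5)
  Token 7: 'above' -> NEW (unique so far: 6)
  Token 8: 'slow' -> NEW (unique so far: 7)
Unique types: ('above', 'child', 'near', 'quiet', 'slow', 'that', 'under')
Vocabulary size: 7

7


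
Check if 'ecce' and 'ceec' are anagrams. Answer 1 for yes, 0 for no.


Sort characters of 'ecce': 'ccee'
Sort characters of 'ceec': 'ccee'
Sorted forms match -> they ARE anagrams
Result: 1

1


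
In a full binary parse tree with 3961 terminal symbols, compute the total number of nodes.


Leaf nodes (terminals): 3961
Internal nodes = n - 1 = 3961 - 1 = 3960
Total = leaves + internal = 3961 + 3960 = 7921

7921


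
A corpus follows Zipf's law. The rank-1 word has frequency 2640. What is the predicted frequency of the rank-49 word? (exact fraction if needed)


Zipf's law: freq(rank) = f1 / rank
f1 = 2640, rank = 49
freq = 2640 / 49
GCD(2640, 49) = 1
Simplified: 2640/49

2640/49


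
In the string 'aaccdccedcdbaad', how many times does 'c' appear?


Scanning 'aaccdccedcdbaad' for 'c':
  Position 2: 'c' -> MATCH (count: 1)
  Position 3: 'c' -> MATCH (count: 2)
  Position 5: 'c' -> MATCH (count: 3)
  Position 6: 'c' -> MATCH (count: 4)
  Position 9: 'c' -> MATCH (count: 5)
Total occurrences of 'c': 5

5


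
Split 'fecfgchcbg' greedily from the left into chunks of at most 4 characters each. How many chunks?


'fecfgchcbg' has 10 characters.
Chunking with max size 4:
  Chunk 1: 'fecf' (positions 0-3)
  Chunk 2: 'gchc' (positions 4-7)
  Chunk 3: 'bg' (positions 8-9)
Total chunks: ceil(10 / 4) = 3

3


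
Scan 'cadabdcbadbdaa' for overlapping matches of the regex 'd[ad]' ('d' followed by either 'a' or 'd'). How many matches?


Pattern: d[ad] means 'd' followed by either 'a' or 'd'.
Scanning 'cadabdcbadbdaa' position-by-position:
  Pos 0: window 'ca' -> no
  Pos 1: window 'ad' -> no
  Pos 2: window 'da' -> MATCH
  Pos 3: window 'ab' -> no
  Pos 4: window 'bd' -> no
  Pos 5: window 'dc' -> no
  Pos 6: window 'cb' -> no
  Pos 7: window 'ba' -> no
  Pos 8: window 'ad' -> no
  Pos 9: window 'db' -> no
  Pos 10: window 'bd' -> no
  Pos 11: window 'da' -> MATCH
  Pos 12: window 'aa' -> no
  Pos 13: window 'a' -> no
Total matches: 2

2


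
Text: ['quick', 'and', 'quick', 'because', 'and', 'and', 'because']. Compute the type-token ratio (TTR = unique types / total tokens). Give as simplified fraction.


Tokens: 7
Unique types: ('and', 'because', 'quick') = 3
TTR = 3/7
Already in lowest terms.

3/7


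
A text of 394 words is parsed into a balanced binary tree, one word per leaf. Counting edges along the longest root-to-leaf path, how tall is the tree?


In a balanced binary tree with n leaves the deepest leaf is ceil(log2(n)) edges below the root.
log2(394) = 8.6221
ceil(8.6221) = 9
height (edges) = 9

9


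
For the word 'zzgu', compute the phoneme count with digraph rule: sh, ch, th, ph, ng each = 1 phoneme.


Parsing 'zzgu' greedily, digraphs first:
  'z' -> consonant phoneme (phonemes so far: 1)
  'z' -> consonant phoneme (phonemes so far: 2)
  'g' -> consonant phoneme (phonemes so far: 3)
  'u' -> vowel phoneme (phonemes so far: 4)
Total phonemes: 4

4


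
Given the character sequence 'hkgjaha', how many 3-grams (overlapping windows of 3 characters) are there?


String 'hkgjaha' has length L = 7.
Number of overlapping n-grams = L - n + 1
Substituting: 7 - 3 + 1 = 5

5


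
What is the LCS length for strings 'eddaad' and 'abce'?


DP table for LCS of 'eddaad' and 'abce':
       a  b  c  e
    0  0  0  0  0
  e 0  0  0  0  1
  d 0  0  0  0  1
  d 0  0  0  0  1
  a 0  1  1  1  1
  a 0  1  1  1  1
  d 0  1  1  1  1
LCS: 'e'
LCS length = 1

1


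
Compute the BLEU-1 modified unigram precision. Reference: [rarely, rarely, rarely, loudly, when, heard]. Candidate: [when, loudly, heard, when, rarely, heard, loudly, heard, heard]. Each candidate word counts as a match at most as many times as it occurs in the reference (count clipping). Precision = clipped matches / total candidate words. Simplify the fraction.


Reference word counts: {'heard': 1, 'loudly': 1, 'rarely': 3, 'when': 1}
Checking each candidate word (with clipping):
  'when' -> in reference (ref count 1, used 1/1) -> match (matches: 1)
  'loudly' -> in reference (ref count 1, used 1/1) -> match (matches: 2)
  'heard' -> in reference (ref count 1, used 1/1) -> match (matches: 3)
  'when' -> ref count 1 already used up (1/1) -> clipped, no match (matches: 3)
  'rarely' -> in reference (ref count 3, used 1/3) -> match (matches: 4)
  'heard' -> ref count 1 already used up (1/1) -> clipped, no match (matches: 4)
  'loudly' -> ref count 1 already used up (1/1) -> clipped, no match (matches: 4)
  'heard' -> ref count 1 already used up (1/1) -> clipped, no match (matches: 4)
  'heard' -> ref count 1 already used up (1/1) -> clipped, no match (matches: 4)
Clipped matches: 4, Candidate length: 9
Precision = 4/9

4/9


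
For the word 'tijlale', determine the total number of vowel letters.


Scanning each character of 'tijlale':
  Position 1: 't' -> consonant (running count: 0)
  Position 2: 'i' -> vowel (running count: 1)
  Position 3: 'j' -> consonant (running count: 1)
  Position 4: 'l' -> consonant (running count: 1)
  Position 5: 'a' -> vowel (running count: 2)
  Position 6: 'l' -> consonant (running count: 2)
  Position 7: 'e' -> vowel (running count: 3)
Total vowels: 3

3


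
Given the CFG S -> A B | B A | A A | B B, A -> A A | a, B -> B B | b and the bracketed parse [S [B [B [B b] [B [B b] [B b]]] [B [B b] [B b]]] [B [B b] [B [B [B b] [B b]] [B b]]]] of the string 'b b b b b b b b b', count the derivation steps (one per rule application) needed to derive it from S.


Every bracketed nonterminal node [X ...] in the tree is produced by exactly one rule application.
Reading the tree off as a leftmost derivation:
  Step 1: S  =>  B B   (applied S -> B B)
  Step 2: B B  =>  B B B   (applied B -> B B)
  Step 3: B B B  =>  B B B B   (applied B -> B B)
  Step 4: B B B B  =>  b B B B   (applied B -> b)
  Step 5: b B B B  =>  b B B B B   (applied B -> B B)
  Step 6: b B B B B  =>  b b B B B   (applied B -> b)
  Step 7: b b B B B  =>  b b b B B   (applied B -> b)
  Step 8: b b b B B  =>  b b b B B B   (applied B -> B B)
  Step 9: b b b B B B  =>  b b b b B B   (applied B -> b)
  Step 10: b b b b B B  =>  b b b b b B   (applied B -> b)
  Step 11: b b b b b B  =>  b b b b b B B   (applied B -> B B)
  Step 12: b b b b b B B  =>  b b b b b b B   (applied B -> b)
  Step 13: b b b b b b B  =>  b b b b b b B B   (applied B -> B B)
  Step 14: b b b b b b B B  =>  b b b b b b B B B   (applied B -> B B)
  Step 15: b b b b b b B B B  =>  b b b b b b b B B   (applied B -> b)
  Step 16: b b b b b b b B B  =>  b b b b b b b b B   (applied B -> b)
  Step 17: b b b b b b b b B  =>  b b b b b b b b b   (applied B -> b)
Final yield: b b b b b b b b b
Total rewrite steps: 17

17
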